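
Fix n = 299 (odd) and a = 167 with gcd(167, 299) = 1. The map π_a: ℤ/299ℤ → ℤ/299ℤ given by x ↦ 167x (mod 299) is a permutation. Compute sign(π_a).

Start at x=25: 25 → 288 → 256 → 294 → 62 → 188 → 1 → … (one orbit).
Cycle lengths of π_167 on ℤ/299ℤ: [132, 132, 12, 11, 11, 1]; 6 cycles in total.
299 − 6 = 293 transpositions; sign(π) = (−1)^293 = -1.
The Jacobi symbol (167|299) = -1 (Zolotarev) agrees.

-1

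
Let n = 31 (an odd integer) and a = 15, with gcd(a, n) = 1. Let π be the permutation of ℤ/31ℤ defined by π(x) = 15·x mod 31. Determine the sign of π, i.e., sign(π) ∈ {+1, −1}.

-1

Trace 4: π^k(4) = [4, 29, 1, 15, 8, 27, 2] for k=0..6.
The orbit structure of x ↦ 15x mod 31: 4 orbits of sizes [10, 10, 10, 1].
With 4 cycles on 31 points, sign = (−1)^{31−4} = -1.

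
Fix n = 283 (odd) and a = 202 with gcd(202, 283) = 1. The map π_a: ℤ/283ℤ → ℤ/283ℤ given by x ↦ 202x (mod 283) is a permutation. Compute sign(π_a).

-1

Orbit of 71 under x↦202x: [71, 192, 13, 79, 110, 146, 60]… (length divides ord_283(202)).
2 cycles of lengths [282, 1].
Σ(ℓ_i−1) = 283−2 = 281; sign = (−1)^281 = -1.
Via Zolotarev, sign(π_{202}) = (202|283) = -1.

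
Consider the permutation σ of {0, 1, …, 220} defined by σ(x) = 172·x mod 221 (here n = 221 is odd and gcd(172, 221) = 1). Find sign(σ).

+1

Trace 66: π^k(66) = [66, 81, 9, 1, 172, 191, 144] for k=0..6.
The orbit structure of x ↦ 172x mod 221: 15 orbits of sizes [24, 24, 24, 24, 24, 24, 24, 24, 8, 8, 3, 3, 3, 3, 1].
Σ(ℓ_i−1) = 221−15 = 206; sign = (−1)^206 = +1.
(172|221)_J = +1 (Zolotarev's lemma cross-check).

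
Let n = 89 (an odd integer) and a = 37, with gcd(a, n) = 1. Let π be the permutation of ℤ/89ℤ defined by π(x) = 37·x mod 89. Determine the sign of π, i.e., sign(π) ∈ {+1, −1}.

-1

Orbit of 12 under x↦37x: [12, 88, 52, 55, 77, 1, 37]… (length divides ord_89(37)).
π_37 has 12 disjoint cycles with lengths [8, 8, 8, 8, 8, 8, 8, 8, 8, 8, 8, 1] on {0,…,88}.
n − c = 89 − 12 = 77; sign = (−1)^77 = -1.
Via Zolotarev, sign(π_{37}) = (37|89) = -1.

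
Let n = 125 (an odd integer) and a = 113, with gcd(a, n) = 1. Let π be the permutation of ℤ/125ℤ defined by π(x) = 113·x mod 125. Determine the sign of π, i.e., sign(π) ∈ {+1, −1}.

-1

Orbit of 41 under x↦113x: [41, 8, 29, 27, 51, 13, 94]… (length divides ord_125(113)).
4 cycles of lengths [100, 20, 4, 1].
n − c = 125 − 4 = 121; sign = (−1)^121 = -1.
Check: (113/125) = -1 by Zolotarev.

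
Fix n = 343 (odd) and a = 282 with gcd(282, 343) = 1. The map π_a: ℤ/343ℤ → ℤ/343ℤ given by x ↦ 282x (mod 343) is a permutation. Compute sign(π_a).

Start at x=253: 253 → 2 → 221 → 239 → 170 → 263 → 78 → … (one orbit).
The orbit structure of x ↦ 282x mod 343: 7 orbits of sizes [147, 147, 21, 21, 3, 3, 1].
n − c = 343 − 7 = 336; sign = (−1)^336 = +1.

+1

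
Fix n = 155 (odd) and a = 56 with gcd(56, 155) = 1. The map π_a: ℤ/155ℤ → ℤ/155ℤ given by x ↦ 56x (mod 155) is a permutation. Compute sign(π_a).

Orbit of 36 under x↦56x: [36, 1, 56]… (length divides ord_155(56)).
55 cycles of lengths [3, 3, 3, 3, 3, 3, 3, 3, 3, 3, 3, 3, 3, 3, 3, 3, 3, 3, 3, 3, 3, 3, 3, 3, 3, 3, 3, 3, 3, 3, 3, 3, 3, 3, 3, 3, 3, 3, 3, 3, 3, 3, 3, 3, 3, 3, 3, 3, 3, 3, 1, 1, 1, 1, 1].
Σ(ℓ_i−1) = 155−55 = 100; sign = (−1)^100 = +1.
Zolotarev: (56|155) = +1, matching the cycle-count sign.

+1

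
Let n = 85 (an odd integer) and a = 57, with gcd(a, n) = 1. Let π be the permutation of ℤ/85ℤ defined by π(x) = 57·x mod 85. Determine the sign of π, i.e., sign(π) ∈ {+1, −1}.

Trace 7: π^k(7) = [7, 59, 48, 16, 62, 49, 73] for k=0..6.
7 cycles of lengths [16, 16, 16, 16, 16, 4, 1].
With 7 cycles on 85 points, sign = (−1)^{85−7} = +1.

+1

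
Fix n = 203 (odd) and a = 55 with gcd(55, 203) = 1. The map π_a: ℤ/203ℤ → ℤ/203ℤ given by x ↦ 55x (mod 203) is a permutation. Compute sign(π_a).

Orbit of 55 under x↦55x: [55, 183, 118, 197, 76, 120, 104]… (length divides ord_203(55)).
Cycle lengths of π_55 on ℤ/203ℤ: [28, 28, 28, 28, 28, 28, 28, 2, 2, 2, 1]; 11 cycles in total.
203 − 11 = 192 transpositions; sign(π) = (−1)^192 = +1.

+1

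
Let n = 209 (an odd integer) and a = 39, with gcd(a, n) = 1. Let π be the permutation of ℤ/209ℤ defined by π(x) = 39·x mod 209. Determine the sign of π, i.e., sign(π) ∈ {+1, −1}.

-1

Orbit of 172 under x↦39x: [172, 20, 153, 115, 96, 191, 134]… (length divides ord_209(39)).
Cycle type of π: 10×19 + 1×19; total 38 cycles.
With 38 cycles on 209 points, sign = (−1)^{209−38} = -1.
The Jacobi symbol (39|209) = -1 (Zolotarev) agrees.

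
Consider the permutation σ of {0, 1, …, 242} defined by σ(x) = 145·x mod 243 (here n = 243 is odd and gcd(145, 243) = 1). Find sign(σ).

+1

Start at x=118: 118 → 100 → 163 → 64 → 46 → 109 → 10 → … (one orbit).
Decompose π into cycles: lengths [27, 27, 27, 27, 27, 27, 9, 9, 9, 9, 9, 9, 3, 3, 3, 3, 3, 3, 1, 1, 1, 1, 1, 1, 1, 1, 1] (27 cycles, including the fixed point 0).
n − c = 243 − 27 = 216; sign = (−1)^216 = +1.
Check: (145/243) = +1 by Zolotarev.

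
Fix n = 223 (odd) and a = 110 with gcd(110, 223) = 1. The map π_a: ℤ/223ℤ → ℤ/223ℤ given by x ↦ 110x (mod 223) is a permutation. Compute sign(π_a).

+1

Orbit of 64 under x↦110x: [64, 127, 144, 7, 101, 183, 60]… (length divides ord_223(110)).
π_110 has 3 disjoint cycles with lengths [111, 111, 1] on {0,…,222}.
223 − 3 = 220 transpositions; sign(π) = (−1)^220 = +1.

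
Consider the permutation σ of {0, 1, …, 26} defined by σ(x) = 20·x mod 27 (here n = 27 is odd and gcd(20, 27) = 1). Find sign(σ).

Orbit of 22 under x↦20x: [22, 8, 25, 14, 10, 11, 4]… (length divides ord_27(20)).
Cycle type of π: 18 + 6 + 2 + 1; total 4 cycles.
n − c = 27 − 4 = 23; sign = (−1)^23 = -1.
(20|27)_J = -1 (Zolotarev's lemma cross-check).

-1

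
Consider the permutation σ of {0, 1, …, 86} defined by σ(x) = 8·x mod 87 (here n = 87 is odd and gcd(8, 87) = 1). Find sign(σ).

Start at x=52: 52 → 68 → 22 → 2 → 16 → 41 → 67 → … (one orbit).
Cycle lengths of π_8 on ℤ/87ℤ: [28, 28, 28, 2, 1]; 5 cycles in total.
Σ(ℓ_i−1) = 87−5 = 82; sign = (−1)^82 = +1.

+1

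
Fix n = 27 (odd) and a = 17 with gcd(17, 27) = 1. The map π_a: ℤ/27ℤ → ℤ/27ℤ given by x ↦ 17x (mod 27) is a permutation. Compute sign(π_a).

-1

Trace 17: π^k(17) = [17, 19, 26, 10, 8, 1] for k=0..5.
The orbit structure of x ↦ 17x mod 27: 8 orbits of sizes [6, 6, 6, 2, 2, 2, 2, 1].
With 8 cycles on 27 points, sign = (−1)^{27−8} = -1.
(17|27)_J = -1 (Zolotarev's lemma cross-check).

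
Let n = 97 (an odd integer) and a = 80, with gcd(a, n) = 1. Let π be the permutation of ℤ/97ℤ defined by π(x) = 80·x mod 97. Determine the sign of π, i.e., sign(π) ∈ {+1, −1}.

-1

Start at x=74: 74 → 3 → 46 → 91 → 5 → 12 → 87 → … (one orbit).
Decompose π into cycles: lengths [96, 1] (2 cycles, including the fixed point 0).
2 cycles on 97: each ℓ→(−1)^(ℓ−1), product (−1)^95 = -1.
Via Zolotarev, sign(π_{80}) = (80|97) = -1.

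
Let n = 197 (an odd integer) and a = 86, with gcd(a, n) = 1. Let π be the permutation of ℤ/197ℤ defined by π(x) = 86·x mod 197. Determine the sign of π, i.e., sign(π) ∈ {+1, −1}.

Trace 14: π^k(14) = [14, 22, 119, 187, 125, 112, 176] for k=0..6.
Decompose π into cycles: lengths [196, 1] (2 cycles, including the fixed point 0).
2 cycles on 197: each ℓ→(−1)^(ℓ−1), product (−1)^195 = -1.
Via Zolotarev, sign(π_{86}) = (86|197) = -1.

-1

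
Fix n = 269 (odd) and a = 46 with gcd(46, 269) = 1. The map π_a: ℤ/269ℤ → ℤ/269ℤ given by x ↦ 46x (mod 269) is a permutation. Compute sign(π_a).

-1

Trace 87: π^k(87) = [87, 236, 96, 112, 41, 3, 138] for k=0..6.
π_46 has 2 disjoint cycles with lengths [268, 1] on {0,…,268}.
2 cycles on 269: each ℓ→(−1)^(ℓ−1), product (−1)^267 = -1.
The Jacobi symbol (46|269) = -1 (Zolotarev) agrees.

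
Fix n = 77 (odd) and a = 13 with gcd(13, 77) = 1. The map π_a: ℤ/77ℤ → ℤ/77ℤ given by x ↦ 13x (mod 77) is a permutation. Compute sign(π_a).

Trace 15: π^k(15) = [15, 41, 71, 76, 64, 62, 36] for k=0..6.
Decompose π into cycles: lengths [10, 10, 10, 10, 10, 10, 10, 2, 2, 2, 1] (11 cycles, including the fixed point 0).
sign(π) = (−1)^{n − #cycles} = (−1)^{77−11} = (−1)^66 = +1.
(13|77)_J = +1 (Zolotarev's lemma cross-check).

+1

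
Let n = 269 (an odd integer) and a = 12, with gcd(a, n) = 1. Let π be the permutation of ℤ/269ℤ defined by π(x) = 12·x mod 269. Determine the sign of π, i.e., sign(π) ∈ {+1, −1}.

Trace 110: π^k(110) = [110, 244, 238, 166, 109, 232, 94] for k=0..6.
Cycle type of π: 268 + 1; total 2 cycles.
With 2 cycles on 269 points, sign = (−1)^{269−2} = -1.
Via Zolotarev, sign(π_{12}) = (12|269) = -1.

-1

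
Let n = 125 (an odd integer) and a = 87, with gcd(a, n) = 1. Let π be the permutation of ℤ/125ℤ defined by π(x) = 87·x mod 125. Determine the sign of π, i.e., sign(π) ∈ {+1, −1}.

-1

Orbit of 26 under x↦87x: [26, 12, 44, 78, 36, 7, 109]… (length divides ord_125(87)).
The orbit structure of x ↦ 87x mod 125: 4 orbits of sizes [100, 20, 4, 1].
4 cycles on 125: each ℓ→(−1)^(ℓ−1), product (−1)^121 = -1.
Check: (87/125) = -1 by Zolotarev.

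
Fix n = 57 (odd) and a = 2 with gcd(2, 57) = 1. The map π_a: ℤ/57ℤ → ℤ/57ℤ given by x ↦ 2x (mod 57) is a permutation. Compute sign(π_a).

Orbit of 43 under x↦2x: [43, 29, 1, 2, 4, 8, 16]… (length divides ord_57(2)).
The orbit structure of x ↦ 2x mod 57: 5 orbits of sizes [18, 18, 18, 2, 1].
n − c = 57 − 5 = 52; sign = (−1)^52 = +1.
Via Zolotarev, sign(π_{2}) = (2|57) = +1.

+1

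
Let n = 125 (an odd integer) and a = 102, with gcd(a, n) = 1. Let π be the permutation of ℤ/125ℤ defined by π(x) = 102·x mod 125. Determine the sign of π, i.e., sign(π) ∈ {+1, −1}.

-1

Orbit of 52 under x↦102x: [52, 54, 8, 66, 107, 39, 103]… (length divides ord_125(102)).
4 cycles of lengths [100, 20, 4, 1].
125 − 4 = 121 transpositions; sign(π) = (−1)^121 = -1.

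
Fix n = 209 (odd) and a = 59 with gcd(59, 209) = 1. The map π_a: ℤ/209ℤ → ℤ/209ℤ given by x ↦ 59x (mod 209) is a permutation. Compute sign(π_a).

Trace 20: π^k(20) = [20, 135, 23, 103, 16, 108, 102] for k=0..6.
Decompose π into cycles: lengths [90, 90, 18, 5, 5, 1] (6 cycles, including the fixed point 0).
n − c = 209 − 6 = 203; sign = (−1)^203 = -1.
Check: (59/209) = -1 by Zolotarev.

-1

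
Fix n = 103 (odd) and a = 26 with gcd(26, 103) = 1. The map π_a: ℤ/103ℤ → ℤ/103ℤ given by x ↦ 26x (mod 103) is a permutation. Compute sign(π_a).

+1

Orbit of 13 under x↦26x: [13, 29, 33, 34, 60, 15, 81]… (length divides ord_103(26)).
Cycle type of π: 51×2 + 1; total 3 cycles.
3 cycles on 103: each ℓ→(−1)^(ℓ−1), product (−1)^100 = +1.
Zolotarev: (26|103) = +1, matching the cycle-count sign.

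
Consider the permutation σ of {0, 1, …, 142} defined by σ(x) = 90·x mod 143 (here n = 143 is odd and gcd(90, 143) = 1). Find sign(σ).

Orbit of 142 under x↦90x: [142, 53, 51, 14, 116, 1, 90]… (length divides ord_143(90)).
Cycle lengths of π_90 on ℤ/143ℤ: [10, 10, 10, 10, 10, 10, 10, 10, 10, 10, 10, 10, 10, 2, 2, 2, 2, 2, 2, 1]; 20 cycles in total.
n − c = 143 − 20 = 123; sign = (−1)^123 = -1.

-1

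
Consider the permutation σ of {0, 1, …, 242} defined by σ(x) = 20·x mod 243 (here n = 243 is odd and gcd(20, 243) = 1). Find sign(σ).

Trace 136: π^k(136) = [136, 47, 211, 89, 79, 122, 10] for k=0..6.
Cycle lengths of π_20 on ℤ/243ℤ: [162, 54, 18, 6, 2, 1]; 6 cycles in total.
With 6 cycles on 243 points, sign = (−1)^{243−6} = -1.
Zolotarev: (20|243) = -1, matching the cycle-count sign.

-1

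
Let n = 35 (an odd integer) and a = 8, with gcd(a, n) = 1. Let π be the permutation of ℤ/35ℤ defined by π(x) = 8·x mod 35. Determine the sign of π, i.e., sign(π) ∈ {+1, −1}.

-1

Start at x=8: 8 → 29 → 22 → 1 → 8 (one orbit).
Decompose π into cycles: lengths [4, 4, 4, 4, 4, 4, 4, 1, 1, 1, 1, 1, 1, 1] (14 cycles, including the fixed point 0).
Σ(ℓ_i−1) = 35−14 = 21; sign = (−1)^21 = -1.
Zolotarev: (8|35) = -1, matching the cycle-count sign.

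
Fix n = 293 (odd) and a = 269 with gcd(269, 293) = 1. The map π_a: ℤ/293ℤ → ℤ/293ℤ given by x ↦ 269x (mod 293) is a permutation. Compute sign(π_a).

+1

Orbit of 191 under x↦269x: [191, 104, 141, 132, 55, 145, 36]… (length divides ord_293(269)).
3 cycles of lengths [146, 146, 1].
Σ(ℓ_i−1) = 293−3 = 290; sign = (−1)^290 = +1.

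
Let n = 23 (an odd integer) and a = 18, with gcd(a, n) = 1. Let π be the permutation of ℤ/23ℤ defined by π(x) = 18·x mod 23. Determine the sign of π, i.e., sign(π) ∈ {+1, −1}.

+1

Orbit of 12 under x↦18x: [12, 9, 1, 18, 2, 13, 4]… (length divides ord_23(18)).
Decompose π into cycles: lengths [11, 11, 1] (3 cycles, including the fixed point 0).
3 cycles on 23: each ℓ→(−1)^(ℓ−1), product (−1)^20 = +1.
(18|23)_J = +1 (Zolotarev's lemma cross-check).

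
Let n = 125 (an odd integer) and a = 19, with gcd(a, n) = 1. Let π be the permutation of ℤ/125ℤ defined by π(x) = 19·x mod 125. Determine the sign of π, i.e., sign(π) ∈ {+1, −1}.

Trace 21: π^k(21) = [21, 24, 81, 39, 116, 79, 1] for k=0..6.
7 cycles of lengths [50, 50, 10, 10, 2, 2, 1].
125 − 7 = 118 transpositions; sign(π) = (−1)^118 = +1.
Via Zolotarev, sign(π_{19}) = (19|125) = +1.

+1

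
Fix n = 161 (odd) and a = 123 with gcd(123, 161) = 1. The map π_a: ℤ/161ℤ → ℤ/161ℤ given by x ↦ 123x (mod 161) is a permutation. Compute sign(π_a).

Orbit of 81 under x↦123x: [81, 142, 78, 95, 93, 8, 18]… (length divides ord_161(123)).
π_123 has 9 disjoint cycles with lengths [33, 33, 33, 33, 11, 11, 3, 3, 1] on {0,…,160}.
n − c = 161 − 9 = 152; sign = (−1)^152 = +1.
The Jacobi symbol (123|161) = +1 (Zolotarev) agrees.

+1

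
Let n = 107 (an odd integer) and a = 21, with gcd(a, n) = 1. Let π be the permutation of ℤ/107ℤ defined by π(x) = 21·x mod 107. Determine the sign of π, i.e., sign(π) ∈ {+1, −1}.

Orbit of 69 under x↦21x: [69, 58, 41, 5, 105, 65, 81]… (length divides ord_107(21)).
Cycle type of π: 106 + 1; total 2 cycles.
2 cycles on 107: each ℓ→(−1)^(ℓ−1), product (−1)^105 = -1.
(21|107)_J = -1 (Zolotarev's lemma cross-check).

-1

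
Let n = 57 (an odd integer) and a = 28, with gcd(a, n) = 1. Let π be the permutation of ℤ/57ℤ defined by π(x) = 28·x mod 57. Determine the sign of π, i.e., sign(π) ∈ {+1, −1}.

+1

Orbit of 4 under x↦28x: [4, 55, 1, 28, 43, 7, 25]… (length divides ord_57(28)).
Cycle lengths of π_28 on ℤ/57ℤ: [9, 9, 9, 9, 9, 9, 1, 1, 1]; 9 cycles in total.
sign(π) = (−1)^{n − #cycles} = (−1)^{57−9} = (−1)^48 = +1.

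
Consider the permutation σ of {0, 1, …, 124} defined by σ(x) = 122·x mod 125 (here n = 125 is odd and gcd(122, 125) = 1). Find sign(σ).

Start at x=13: 13 → 86 → 117 → 24 → 53 → 91 → 102 → … (one orbit).
Cycle type of π: 100 + 20 + 4 + 1; total 4 cycles.
With 4 cycles on 125 points, sign = (−1)^{125−4} = -1.
Via Zolotarev, sign(π_{122}) = (122|125) = -1.

-1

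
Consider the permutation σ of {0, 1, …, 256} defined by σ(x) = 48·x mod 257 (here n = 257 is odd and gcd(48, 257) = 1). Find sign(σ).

-1

Start at x=85: 85 → 225 → 6 → 31 → 203 → 235 → 229 → … (one orbit).
2 cycles of lengths [256, 1].
n − c = 257 − 2 = 255; sign = (−1)^255 = -1.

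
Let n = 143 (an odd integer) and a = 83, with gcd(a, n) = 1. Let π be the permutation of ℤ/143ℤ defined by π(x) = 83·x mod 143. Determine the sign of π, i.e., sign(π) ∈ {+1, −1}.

+1

Trace 14: π^k(14) = [14, 18, 64, 21, 27, 96, 103] for k=0..6.
Cycle lengths of π_83 on ℤ/143ℤ: [20, 20, 20, 20, 20, 20, 10, 4, 4, 4, 1]; 11 cycles in total.
143 − 11 = 132 transpositions; sign(π) = (−1)^132 = +1.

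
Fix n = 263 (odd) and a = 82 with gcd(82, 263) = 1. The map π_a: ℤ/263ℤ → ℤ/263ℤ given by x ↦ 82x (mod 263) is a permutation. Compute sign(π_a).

-1

Trace 46: π^k(46) = [46, 90, 16, 260, 17, 79, 166] for k=0..6.
2 cycles of lengths [262, 1].
Σ(ℓ_i−1) = 263−2 = 261; sign = (−1)^261 = -1.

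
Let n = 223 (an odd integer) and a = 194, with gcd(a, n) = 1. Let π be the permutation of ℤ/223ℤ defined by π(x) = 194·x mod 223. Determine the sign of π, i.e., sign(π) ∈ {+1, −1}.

Orbit of 49 under x↦194x: [49, 140, 177, 219, 116, 204, 105]… (length divides ord_223(194)).
π_194 has 2 disjoint cycles with lengths [222, 1] on {0,…,222}.
223 − 2 = 221 transpositions; sign(π) = (−1)^221 = -1.
(194|223)_J = -1 (Zolotarev's lemma cross-check).

-1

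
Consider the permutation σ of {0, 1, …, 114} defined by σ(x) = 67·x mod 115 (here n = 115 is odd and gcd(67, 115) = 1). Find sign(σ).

+1

Trace 64: π^k(64) = [64, 33, 26, 17, 104, 68, 71] for k=0..6.
Decompose π into cycles: lengths [44, 44, 22, 4, 1] (5 cycles, including the fixed point 0).
With 5 cycles on 115 points, sign = (−1)^{115−5} = +1.
Zolotarev: (67|115) = +1, matching the cycle-count sign.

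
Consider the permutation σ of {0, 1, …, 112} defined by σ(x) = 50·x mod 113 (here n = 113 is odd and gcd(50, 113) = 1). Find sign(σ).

+1

Trace 31: π^k(31) = [31, 81, 95, 4, 87, 56, 88] for k=0..6.
Cycle type of π: 56×2 + 1; total 3 cycles.
sign(π) = (−1)^{n − #cycles} = (−1)^{113−3} = (−1)^110 = +1.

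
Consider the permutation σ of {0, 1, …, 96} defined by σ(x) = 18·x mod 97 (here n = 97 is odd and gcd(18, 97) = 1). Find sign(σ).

+1

Orbit of 47 under x↦18x: [47, 70, 96, 79, 64, 85, 75]… (length divides ord_97(18)).
The orbit structure of x ↦ 18x mod 97: 7 orbits of sizes [16, 16, 16, 16, 16, 16, 1].
n − c = 97 − 7 = 90; sign = (−1)^90 = +1.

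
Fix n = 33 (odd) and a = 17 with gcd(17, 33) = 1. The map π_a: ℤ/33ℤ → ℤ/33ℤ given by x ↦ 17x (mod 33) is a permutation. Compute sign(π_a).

+1

Orbit of 1 under x↦17x: [1, 17, 25, 29, 31, 32, 16]… (length divides ord_33(17)).
Decompose π into cycles: lengths [10, 10, 10, 2, 1] (5 cycles, including the fixed point 0).
n − c = 33 − 5 = 28; sign = (−1)^28 = +1.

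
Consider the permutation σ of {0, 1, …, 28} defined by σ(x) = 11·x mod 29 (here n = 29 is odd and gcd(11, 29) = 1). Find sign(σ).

Trace 28: π^k(28) = [28, 18, 24, 3, 4, 15, 20] for k=0..6.
2 cycles of lengths [28, 1].
29 − 2 = 27 transpositions; sign(π) = (−1)^27 = -1.

-1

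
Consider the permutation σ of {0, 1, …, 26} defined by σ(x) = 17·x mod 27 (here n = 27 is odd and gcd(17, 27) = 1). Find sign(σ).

-1

Start at x=26: 26 → 10 → 8 → 1 → 17 → 19 → 26 (one orbit).
The orbit structure of x ↦ 17x mod 27: 8 orbits of sizes [6, 6, 6, 2, 2, 2, 2, 1].
n − c = 27 − 8 = 19; sign = (−1)^19 = -1.
(17|27)_J = -1 (Zolotarev's lemma cross-check).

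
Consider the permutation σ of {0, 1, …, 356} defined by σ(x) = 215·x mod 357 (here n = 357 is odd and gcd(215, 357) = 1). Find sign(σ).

Start at x=319: 319 → 41 → 247 → 269 → 1 → 215 → 172 → … (one orbit).
14 cycles of lengths [48, 48, 48, 48, 48, 48, 16, 16, 16, 6, 6, 6, 2, 1].
Σ(ℓ_i−1) = 357−14 = 343; sign = (−1)^343 = -1.

-1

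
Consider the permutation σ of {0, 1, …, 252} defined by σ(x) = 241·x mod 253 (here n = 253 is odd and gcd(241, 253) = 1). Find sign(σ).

Trace 243: π^k(243) = [243, 120, 78, 76, 100, 65, 232] for k=0..6.
Cycle type of π: 22×11 + 2×5 + 1; total 17 cycles.
n − c = 253 − 17 = 236; sign = (−1)^236 = +1.
Via Zolotarev, sign(π_{241}) = (241|253) = +1.

+1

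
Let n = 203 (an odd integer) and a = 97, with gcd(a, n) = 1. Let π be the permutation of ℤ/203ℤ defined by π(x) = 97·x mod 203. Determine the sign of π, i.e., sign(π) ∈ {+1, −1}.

Orbit of 195 under x↦97x: [195, 36, 41, 120, 69, 197, 27]… (length divides ord_203(97)).
Cycle type of π: 28×7 + 2×3 + 1; total 11 cycles.
Σ(ℓ_i−1) = 203−11 = 192; sign = (−1)^192 = +1.
Check: (97/203) = +1 by Zolotarev.

+1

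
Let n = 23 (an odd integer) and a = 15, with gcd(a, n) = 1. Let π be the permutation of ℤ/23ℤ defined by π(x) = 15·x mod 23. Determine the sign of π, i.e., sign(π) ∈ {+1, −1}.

Trace 20: π^k(20) = [20, 1, 15, 18, 17, 2, 7] for k=0..6.
The orbit structure of x ↦ 15x mod 23: 2 orbits of sizes [22, 1].
2 cycles on 23: each ℓ→(−1)^(ℓ−1), product (−1)^21 = -1.

-1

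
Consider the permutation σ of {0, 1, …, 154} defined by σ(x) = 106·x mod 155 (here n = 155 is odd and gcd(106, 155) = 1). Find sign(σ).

Start at x=151: 151 → 41 → 6 → 16 → 146 → 131 → 91 → … (one orbit).
Decompose π into cycles: lengths [30, 30, 30, 30, 30, 1, 1, 1, 1, 1] (10 cycles, including the fixed point 0).
sign(π) = (−1)^{n − #cycles} = (−1)^{155−10} = (−1)^145 = -1.
The Jacobi symbol (106|155) = -1 (Zolotarev) agrees.

-1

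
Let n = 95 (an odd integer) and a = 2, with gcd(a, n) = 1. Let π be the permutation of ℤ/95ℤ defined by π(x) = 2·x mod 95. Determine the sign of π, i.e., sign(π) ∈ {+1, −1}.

+1

Trace 54: π^k(54) = [54, 13, 26, 52, 9, 18, 36] for k=0..6.
5 cycles of lengths [36, 36, 18, 4, 1].
95 − 5 = 90 transpositions; sign(π) = (−1)^90 = +1.
(2|95)_J = +1 (Zolotarev's lemma cross-check).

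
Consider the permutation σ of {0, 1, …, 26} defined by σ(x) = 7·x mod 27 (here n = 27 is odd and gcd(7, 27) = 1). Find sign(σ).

+1

Trace 25: π^k(25) = [25, 13, 10, 16, 4, 1, 7] for k=0..6.
π_7 has 7 disjoint cycles with lengths [9, 9, 3, 3, 1, 1, 1] on {0,…,26}.
sign(π) = (−1)^{n − #cycles} = (−1)^{27−7} = (−1)^20 = +1.
Zolotarev: (7|27) = +1, matching the cycle-count sign.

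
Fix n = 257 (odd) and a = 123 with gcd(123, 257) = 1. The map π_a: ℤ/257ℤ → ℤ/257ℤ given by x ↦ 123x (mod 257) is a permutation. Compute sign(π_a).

Start at x=246: 246 → 189 → 117 → 256 → 134 → 34 → 70 → … (one orbit).
5 cycles of lengths [64, 64, 64, 64, 1].
n − c = 257 − 5 = 252; sign = (−1)^252 = +1.
Zolotarev: (123|257) = +1, matching the cycle-count sign.

+1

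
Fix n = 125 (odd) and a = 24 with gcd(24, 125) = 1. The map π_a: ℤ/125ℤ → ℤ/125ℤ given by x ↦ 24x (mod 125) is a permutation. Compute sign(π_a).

Trace 99: π^k(99) = [99, 1, 24, 76, 74, 26, 124] for k=0..6.
Decompose π into cycles: lengths [10, 10, 10, 10, 10, 10, 10, 10, 10, 10, 2, 2, 2, 2, 2, 2, 2, 2, 2, 2, 2, 2, 1] (23 cycles, including the fixed point 0).
Σ(ℓ_i−1) = 125−23 = 102; sign = (−1)^102 = +1.

+1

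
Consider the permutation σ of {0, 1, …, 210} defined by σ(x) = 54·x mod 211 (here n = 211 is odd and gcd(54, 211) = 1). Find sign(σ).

Start at x=101: 101 → 179 → 171 → 161 → 43 → 1 → 54 → … (one orbit).
The orbit structure of x ↦ 54x mod 211: 11 orbits of sizes [21, 21, 21, 21, 21, 21, 21, 21, 21, 21, 1].
211 − 11 = 200 transpositions; sign(π) = (−1)^200 = +1.

+1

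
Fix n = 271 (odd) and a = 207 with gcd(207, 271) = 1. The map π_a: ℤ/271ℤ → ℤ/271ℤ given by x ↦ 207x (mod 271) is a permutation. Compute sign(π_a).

Trace 72: π^k(72) = [72, 270, 64, 240, 87, 123, 258] for k=0..6.
Decompose π into cycles: lengths [90, 90, 90, 1] (4 cycles, including the fixed point 0).
With 4 cycles on 271 points, sign = (−1)^{271−4} = -1.

-1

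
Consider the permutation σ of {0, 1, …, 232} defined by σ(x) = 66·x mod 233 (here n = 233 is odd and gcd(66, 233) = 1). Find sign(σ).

+1

Start at x=178: 178 → 98 → 177 → 32 → 15 → 58 → 100 → … (one orbit).
Decompose π into cycles: lengths [116, 116, 1] (3 cycles, including the fixed point 0).
n − c = 233 − 3 = 230; sign = (−1)^230 = +1.
The Jacobi symbol (66|233) = +1 (Zolotarev) agrees.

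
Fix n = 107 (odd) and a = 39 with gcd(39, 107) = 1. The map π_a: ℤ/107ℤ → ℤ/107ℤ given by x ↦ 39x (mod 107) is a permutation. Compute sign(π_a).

+1

Start at x=85: 85 → 105 → 29 → 61 → 25 → 12 → 40 → … (one orbit).
π_39 has 3 disjoint cycles with lengths [53, 53, 1] on {0,…,106}.
With 3 cycles on 107 points, sign = (−1)^{107−3} = +1.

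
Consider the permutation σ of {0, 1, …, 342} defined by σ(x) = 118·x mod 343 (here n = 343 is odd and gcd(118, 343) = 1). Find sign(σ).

Trace 188: π^k(188) = [188, 232, 279, 337, 321, 148, 314] for k=0..6.
Cycle lengths of π_118 on ℤ/343ℤ: [98, 98, 98, 14, 14, 14, 2, 2, 2, 1]; 10 cycles in total.
sign(π) = (−1)^{n − #cycles} = (−1)^{343−10} = (−1)^333 = -1.
Via Zolotarev, sign(π_{118}) = (118|343) = -1.

-1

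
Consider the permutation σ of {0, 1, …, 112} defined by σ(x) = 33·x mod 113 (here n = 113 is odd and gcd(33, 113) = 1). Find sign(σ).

-1

Trace 91: π^k(91) = [91, 65, 111, 47, 82, 107, 28] for k=0..6.
Decompose π into cycles: lengths [112, 1] (2 cycles, including the fixed point 0).
sign(π) = (−1)^{n − #cycles} = (−1)^{113−2} = (−1)^111 = -1.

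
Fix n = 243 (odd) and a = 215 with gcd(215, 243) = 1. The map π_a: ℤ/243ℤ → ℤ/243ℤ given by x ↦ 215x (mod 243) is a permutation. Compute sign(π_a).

-1

Orbit of 190 under x↦215x: [190, 26, 1, 215, 55, 161, 109]… (length divides ord_243(215)).
Cycle lengths of π_215 on ℤ/243ℤ: [18, 18, 18, 18, 18, 18, 18, 18, 18, 6, 6, 6, 6, 6, 6, 6, 6, 6, 2, 2, 2, 2, 2, 2, 2, 2, 2, 2, 2, 2, 2, 1]; 32 cycles in total.
Σ(ℓ_i−1) = 243−32 = 211; sign = (−1)^211 = -1.
Zolotarev: (215|243) = -1, matching the cycle-count sign.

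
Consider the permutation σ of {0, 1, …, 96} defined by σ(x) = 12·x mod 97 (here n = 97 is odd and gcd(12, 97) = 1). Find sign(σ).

+1

Trace 79: π^k(79) = [79, 75, 27, 33, 8, 96, 85] for k=0..6.
π_12 has 7 disjoint cycles with lengths [16, 16, 16, 16, 16, 16, 1] on {0,…,96}.
97 − 7 = 90 transpositions; sign(π) = (−1)^90 = +1.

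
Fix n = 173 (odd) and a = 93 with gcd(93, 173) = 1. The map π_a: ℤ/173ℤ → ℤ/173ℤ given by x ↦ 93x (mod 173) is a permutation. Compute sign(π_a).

Start at x=93: 93 → 172 → 80 → 1 → 93 (one orbit).
Cycle type of π: 4×43 + 1; total 44 cycles.
sign(π) = (−1)^{n − #cycles} = (−1)^{173−44} = (−1)^129 = -1.

-1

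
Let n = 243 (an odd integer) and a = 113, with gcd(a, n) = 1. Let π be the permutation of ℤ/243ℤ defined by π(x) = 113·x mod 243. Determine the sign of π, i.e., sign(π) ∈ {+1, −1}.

Trace 64: π^k(64) = [64, 185, 7, 62, 202, 227, 136] for k=0..6.
The orbit structure of x ↦ 113x mod 243: 6 orbits of sizes [162, 54, 18, 6, 2, 1].
sign(π) = (−1)^{n − #cycles} = (−1)^{243−6} = (−1)^237 = -1.
Zolotarev: (113|243) = -1, matching the cycle-count sign.

-1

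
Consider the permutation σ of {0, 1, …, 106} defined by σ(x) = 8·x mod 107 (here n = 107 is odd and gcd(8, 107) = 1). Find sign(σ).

-1

Start at x=98: 98 → 35 → 66 → 100 → 51 → 87 → 54 → … (one orbit).
The orbit structure of x ↦ 8x mod 107: 2 orbits of sizes [106, 1].
Σ(ℓ_i−1) = 107−2 = 105; sign = (−1)^105 = -1.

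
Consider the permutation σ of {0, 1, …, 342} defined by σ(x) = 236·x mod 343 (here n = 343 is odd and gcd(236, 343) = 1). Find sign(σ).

Trace 305: π^k(305) = [305, 293, 205, 17, 239, 152, 200] for k=0..6.
The orbit structure of x ↦ 236x mod 343: 4 orbits of sizes [294, 42, 6, 1].
4 cycles on 343: each ℓ→(−1)^(ℓ−1), product (−1)^339 = -1.

-1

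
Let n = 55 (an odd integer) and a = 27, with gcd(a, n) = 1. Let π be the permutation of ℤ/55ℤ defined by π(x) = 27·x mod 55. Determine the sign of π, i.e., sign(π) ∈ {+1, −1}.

-1

Start at x=9: 9 → 23 → 16 → 47 → 4 → 53 → 1 → … (one orbit).
Decompose π into cycles: lengths [20, 20, 5, 5, 4, 1] (6 cycles, including the fixed point 0).
Σ(ℓ_i−1) = 55−6 = 49; sign = (−1)^49 = -1.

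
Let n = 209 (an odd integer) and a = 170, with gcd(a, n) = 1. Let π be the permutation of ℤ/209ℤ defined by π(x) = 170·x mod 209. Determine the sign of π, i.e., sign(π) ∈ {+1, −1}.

-1

Orbit of 37 under x↦170x: [37, 20, 56, 115, 113, 191, 75]… (length divides ord_209(170)).
The orbit structure of x ↦ 170x mod 209: 30 orbits of sizes [10, 10, 10, 10, 10, 10, 10, 10, 10, 10, 10, 10, 10, 10, 10, 10, 10, 10, 5, 5, 2, 2, 2, 2, 2, 2, 2, 2, 2, 1].
With 30 cycles on 209 points, sign = (−1)^{209−30} = -1.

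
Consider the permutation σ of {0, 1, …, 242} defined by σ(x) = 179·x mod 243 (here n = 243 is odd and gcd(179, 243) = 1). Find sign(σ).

-1

Start at x=44: 44 → 100 → 161 → 145 → 197 → 28 → 152 → … (one orbit).
Cycle type of π: 54×3 + 18×3 + 6×3 + 2×4 + 1; total 14 cycles.
n − c = 243 − 14 = 229; sign = (−1)^229 = -1.
Via Zolotarev, sign(π_{179}) = (179|243) = -1.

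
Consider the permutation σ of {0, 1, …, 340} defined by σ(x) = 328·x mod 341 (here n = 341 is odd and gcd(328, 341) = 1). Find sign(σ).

Trace 258: π^k(258) = [258, 56, 295, 257, 69, 126, 67] for k=0..6.
25 cycles of lengths [15, 15, 15, 15, 15, 15, 15, 15, 15, 15, 15, 15, 15, 15, 15, 15, 15, 15, 15, 15, 15, 15, 5, 5, 1].
Σ(ℓ_i−1) = 341−25 = 316; sign = (−1)^316 = +1.

+1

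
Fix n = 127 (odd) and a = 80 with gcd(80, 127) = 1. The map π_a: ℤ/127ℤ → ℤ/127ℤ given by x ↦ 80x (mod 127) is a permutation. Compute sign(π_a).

Orbit of 89 under x↦80x: [89, 8, 5, 19, 123, 61, 54]… (length divides ord_127(80)).
The orbit structure of x ↦ 80x mod 127: 4 orbits of sizes [42, 42, 42, 1].
n − c = 127 − 4 = 123; sign = (−1)^123 = -1.
Zolotarev: (80|127) = -1, matching the cycle-count sign.

-1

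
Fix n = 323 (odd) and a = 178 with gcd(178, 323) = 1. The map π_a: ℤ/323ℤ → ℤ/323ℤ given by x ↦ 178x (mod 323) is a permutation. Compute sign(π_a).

Orbit of 315 under x↦178x: [315, 191, 83, 239, 229, 64, 87]… (length divides ord_323(178)).
The orbit structure of x ↦ 178x mod 323: 21 orbits of sizes [24, 24, 24, 24, 24, 24, 24, 24, 24, 24, 24, 24, 8, 8, 3, 3, 3, 3, 3, 3, 1].
21 cycles on 323: each ℓ→(−1)^(ℓ−1), product (−1)^302 = +1.
Via Zolotarev, sign(π_{178}) = (178|323) = +1.

+1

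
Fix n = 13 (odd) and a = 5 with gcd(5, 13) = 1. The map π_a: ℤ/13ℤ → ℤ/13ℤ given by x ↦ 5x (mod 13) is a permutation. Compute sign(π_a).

Trace 8: π^k(8) = [8, 1, 5, 12] for k=0..3.
Cycle type of π: 4×3 + 1; total 4 cycles.
With 4 cycles on 13 points, sign = (−1)^{13−4} = -1.
Zolotarev: (5|13) = -1, matching the cycle-count sign.

-1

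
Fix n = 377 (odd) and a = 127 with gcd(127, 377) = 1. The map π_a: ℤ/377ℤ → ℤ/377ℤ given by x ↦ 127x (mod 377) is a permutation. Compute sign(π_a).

Start at x=198: 198 → 264 → 352 → 218 → 165 → 220 → 42 → … (one orbit).
π_127 has 8 disjoint cycles with lengths [84, 84, 84, 84, 28, 6, 6, 1] on {0,…,376}.
n − c = 377 − 8 = 369; sign = (−1)^369 = -1.

-1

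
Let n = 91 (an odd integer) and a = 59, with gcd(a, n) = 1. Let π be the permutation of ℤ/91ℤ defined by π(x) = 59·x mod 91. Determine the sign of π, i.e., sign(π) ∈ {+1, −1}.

+1

Orbit of 34 under x↦59x: [34, 4, 54, 1, 59, 23, 83]… (length divides ord_91(59)).
The orbit structure of x ↦ 59x mod 91: 9 orbits of sizes [12, 12, 12, 12, 12, 12, 12, 6, 1].
n − c = 91 − 9 = 82; sign = (−1)^82 = +1.
Check: (59/91) = +1 by Zolotarev.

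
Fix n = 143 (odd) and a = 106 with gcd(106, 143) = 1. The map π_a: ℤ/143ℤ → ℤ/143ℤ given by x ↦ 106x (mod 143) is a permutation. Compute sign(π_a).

Orbit of 16 under x↦106x: [16, 123, 25, 76, 48, 83, 75]… (length divides ord_143(106)).
5 cycles of lengths [60, 60, 12, 10, 1].
5 cycles on 143: each ℓ→(−1)^(ℓ−1), product (−1)^138 = +1.
Via Zolotarev, sign(π_{106}) = (106|143) = +1.

+1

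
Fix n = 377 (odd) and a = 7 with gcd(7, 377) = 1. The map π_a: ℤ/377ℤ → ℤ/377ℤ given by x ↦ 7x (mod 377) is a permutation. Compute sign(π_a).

Trace 268: π^k(268) = [268, 368, 314, 313, 306, 257, 291] for k=0..6.
The orbit structure of x ↦ 7x mod 377: 10 orbits of sizes [84, 84, 84, 84, 12, 7, 7, 7, 7, 1].
With 10 cycles on 377 points, sign = (−1)^{377−10} = -1.

-1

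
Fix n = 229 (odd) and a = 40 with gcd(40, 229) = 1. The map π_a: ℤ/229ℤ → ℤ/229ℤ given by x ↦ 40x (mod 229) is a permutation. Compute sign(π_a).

Trace 211: π^k(211) = [211, 196, 54, 99, 67, 161, 28] for k=0..6.
π_40 has 2 disjoint cycles with lengths [228, 1] on {0,…,228}.
2 cycles on 229: each ℓ→(−1)^(ℓ−1), product (−1)^227 = -1.
The Jacobi symbol (40|229) = -1 (Zolotarev) agrees.

-1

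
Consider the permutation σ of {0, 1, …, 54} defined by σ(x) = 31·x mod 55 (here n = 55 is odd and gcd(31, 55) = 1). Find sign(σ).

Start at x=26: 26 → 36 → 16 → 1 → 31 → 26 (one orbit).
The orbit structure of x ↦ 31x mod 55: 15 orbits of sizes [5, 5, 5, 5, 5, 5, 5, 5, 5, 5, 1, 1, 1, 1, 1].
55 − 15 = 40 transpositions; sign(π) = (−1)^40 = +1.
Check: (31/55) = +1 by Zolotarev.

+1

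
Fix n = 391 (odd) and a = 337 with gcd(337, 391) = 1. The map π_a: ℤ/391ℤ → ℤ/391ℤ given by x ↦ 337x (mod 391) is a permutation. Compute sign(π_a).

Trace 44: π^k(44) = [44, 361, 56, 104, 249, 239, 388] for k=0..6.
5 cycles of lengths [176, 176, 22, 16, 1].
n − c = 391 − 5 = 386; sign = (−1)^386 = +1.
The Jacobi symbol (337|391) = +1 (Zolotarev) agrees.

+1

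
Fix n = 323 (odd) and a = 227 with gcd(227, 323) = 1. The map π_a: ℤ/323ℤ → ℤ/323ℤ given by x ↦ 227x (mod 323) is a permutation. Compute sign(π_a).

Orbit of 77 under x↦227x: [77, 37, 1, 227, 172, 284, 191]… (length divides ord_323(227)).
The orbit structure of x ↦ 227x mod 323: 29 orbits of sizes [16, 16, 16, 16, 16, 16, 16, 16, 16, 16, 16, 16, 16, 16, 16, 16, 16, 16, 16, 2, 2, 2, 2, 2, 2, 2, 2, 2, 1].
sign(π) = (−1)^{n − #cycles} = (−1)^{323−29} = (−1)^294 = +1.

+1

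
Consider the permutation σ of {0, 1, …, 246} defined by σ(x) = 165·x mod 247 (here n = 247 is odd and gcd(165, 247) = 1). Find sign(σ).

Orbit of 243 under x↦165x: [243, 81, 27, 9, 3, 1, 165]… (length divides ord_247(165)).
Decompose π into cycles: lengths [18, 18, 18, 18, 18, 18, 18, 18, 18, 18, 18, 18, 18, 3, 3, 3, 3, 1] (18 cycles, including the fixed point 0).
247 − 18 = 229 transpositions; sign(π) = (−1)^229 = -1.

-1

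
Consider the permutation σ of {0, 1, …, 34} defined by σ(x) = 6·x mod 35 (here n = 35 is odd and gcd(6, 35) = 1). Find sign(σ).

Start at x=1: 1 → 6 → 1 (one orbit).
π_6 has 20 disjoint cycles with lengths [2, 2, 2, 2, 2, 2, 2, 2, 2, 2, 2, 2, 2, 2, 2, 1, 1, 1, 1, 1] on {0,…,34}.
35 − 20 = 15 transpositions; sign(π) = (−1)^15 = -1.
Via Zolotarev, sign(π_{6}) = (6|35) = -1.

-1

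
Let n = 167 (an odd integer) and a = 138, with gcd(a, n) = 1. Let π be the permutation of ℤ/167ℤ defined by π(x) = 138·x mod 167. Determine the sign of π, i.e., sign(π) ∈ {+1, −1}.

Orbit of 136 under x↦138x: [136, 64, 148, 50, 53, 133, 151]… (length divides ord_167(138)).
Cycle lengths of π_138 on ℤ/167ℤ: [166, 1]; 2 cycles in total.
167 − 2 = 165 transpositions; sign(π) = (−1)^165 = -1.
(138|167)_J = -1 (Zolotarev's lemma cross-check).

-1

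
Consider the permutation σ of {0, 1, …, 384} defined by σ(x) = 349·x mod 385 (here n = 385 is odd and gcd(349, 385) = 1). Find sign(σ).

Trace 246: π^k(246) = [246, 384, 36, 244, 71, 139, 1] for k=0..6.
The orbit structure of x ↦ 349x mod 385: 53 orbits of sizes [10, 10, 10, 10, 10, 10, 10, 10, 10, 10, 10, 10, 10, 10, 10, 10, 10, 10, 10, 10, 10, 10, 10, 10, 10, 10, 10, 10, 10, 10, 10, 10, 10, 10, 10, 2, 2, 2, 2, 2, 2, 2, 2, 2, 2, 2, 2, 2, 2, 2, 2, 2, 1].
53 cycles on 385: each ℓ→(−1)^(ℓ−1), product (−1)^332 = +1.
The Jacobi symbol (349|385) = +1 (Zolotarev) agrees.

+1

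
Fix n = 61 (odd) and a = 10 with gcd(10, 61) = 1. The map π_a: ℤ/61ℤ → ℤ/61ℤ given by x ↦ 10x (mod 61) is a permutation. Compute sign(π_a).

Orbit of 33 under x↦10x: [33, 25, 6, 60, 51, 22, 37]… (length divides ord_61(10)).
Cycle lengths of π_10 on ℤ/61ℤ: [60, 1]; 2 cycles in total.
Σ(ℓ_i−1) = 61−2 = 59; sign = (−1)^59 = -1.
Via Zolotarev, sign(π_{10}) = (10|61) = -1.

-1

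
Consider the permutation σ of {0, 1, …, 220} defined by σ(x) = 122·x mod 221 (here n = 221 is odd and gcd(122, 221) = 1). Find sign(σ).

Orbit of 5 under x↦122x: [5, 168, 164, 118, 31, 25, 177]… (length divides ord_221(122)).
Decompose π into cycles: lengths [16, 16, 16, 16, 16, 16, 16, 16, 16, 16, 16, 16, 16, 4, 4, 4, 1] (17 cycles, including the fixed point 0).
sign(π) = (−1)^{n − #cycles} = (−1)^{221−17} = (−1)^204 = +1.
Check: (122/221) = +1 by Zolotarev.

+1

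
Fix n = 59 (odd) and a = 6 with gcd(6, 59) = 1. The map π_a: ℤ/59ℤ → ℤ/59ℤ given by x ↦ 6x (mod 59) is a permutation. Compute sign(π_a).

Trace 12: π^k(12) = [12, 13, 19, 55, 35, 33, 21] for k=0..6.
Decompose π into cycles: lengths [58, 1] (2 cycles, including the fixed point 0).
sign(π) = (−1)^{n − #cycles} = (−1)^{59−2} = (−1)^57 = -1.
The Jacobi symbol (6|59) = -1 (Zolotarev) agrees.

-1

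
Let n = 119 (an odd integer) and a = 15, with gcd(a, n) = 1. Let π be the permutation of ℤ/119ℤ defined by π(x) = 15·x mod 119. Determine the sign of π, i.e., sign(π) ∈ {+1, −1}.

+1

Orbit of 64 under x↦15x: [64, 8, 1, 15, 106, 43, 50]… (length divides ord_119(15)).
Decompose π into cycles: lengths [8, 8, 8, 8, 8, 8, 8, 8, 8, 8, 8, 8, 8, 8, 1, 1, 1, 1, 1, 1, 1] (21 cycles, including the fixed point 0).
n − c = 119 − 21 = 98; sign = (−1)^98 = +1.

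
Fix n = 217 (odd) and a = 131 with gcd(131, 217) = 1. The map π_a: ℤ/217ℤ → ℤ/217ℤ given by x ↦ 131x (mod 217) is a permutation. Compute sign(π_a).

-1

Trace 202: π^k(202) = [202, 205, 164, 1, 131, 18, 188] for k=0..6.
The orbit structure of x ↦ 131x mod 217: 10 orbits of sizes [30, 30, 30, 30, 30, 30, 15, 15, 6, 1].
sign(π) = (−1)^{n − #cycles} = (−1)^{217−10} = (−1)^207 = -1.
Check: (131/217) = -1 by Zolotarev.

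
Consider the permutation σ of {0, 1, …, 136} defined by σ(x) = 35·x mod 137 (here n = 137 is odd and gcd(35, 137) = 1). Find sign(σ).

Start at x=3: 3 → 105 → 113 → 119 → 55 → 7 → 108 → … (one orbit).
The orbit structure of x ↦ 35x mod 137: 2 orbits of sizes [136, 1].
n − c = 137 − 2 = 135; sign = (−1)^135 = -1.
The Jacobi symbol (35|137) = -1 (Zolotarev) agrees.

-1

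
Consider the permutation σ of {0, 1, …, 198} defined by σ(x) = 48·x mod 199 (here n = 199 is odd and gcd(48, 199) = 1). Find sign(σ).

-1

Trace 54: π^k(54) = [54, 5, 41, 177, 138, 57, 149] for k=0..6.
π_48 has 2 disjoint cycles with lengths [198, 1] on {0,…,198}.
Σ(ℓ_i−1) = 199−2 = 197; sign = (−1)^197 = -1.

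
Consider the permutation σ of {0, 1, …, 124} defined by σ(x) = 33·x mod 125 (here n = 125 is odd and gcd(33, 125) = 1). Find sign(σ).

Start at x=52: 52 → 91 → 3 → 99 → 17 → 61 → 13 → … (one orbit).
Decompose π into cycles: lengths [100, 20, 4, 1] (4 cycles, including the fixed point 0).
n − c = 125 − 4 = 121; sign = (−1)^121 = -1.

-1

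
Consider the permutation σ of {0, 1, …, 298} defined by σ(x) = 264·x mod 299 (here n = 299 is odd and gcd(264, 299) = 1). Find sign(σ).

-1

Trace 146: π^k(146) = [146, 272, 48, 114, 196, 17, 3] for k=0..6.
Cycle type of π: 66×4 + 22 + 6×2 + 1; total 8 cycles.
sign(π) = (−1)^{n − #cycles} = (−1)^{299−8} = (−1)^291 = -1.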